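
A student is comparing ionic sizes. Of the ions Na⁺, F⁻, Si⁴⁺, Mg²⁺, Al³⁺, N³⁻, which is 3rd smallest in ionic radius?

These species are isoelectronic with 10 electrons. The only difference is the number of protons: Si⁴⁺ (Z=14), Al³⁺ (Z=13), Mg²⁺ (Z=12), Na⁺ (Z=11), F⁻ (Z=9), N³⁻ (Z=7). The strongest nuclear pull (Si⁴⁺) gives the smallest ion.
That gives Si⁴⁺ < Al³⁺ < Mg²⁺ < Na⁺ < F⁻ < N³⁻. From the smallest end, number 3 is Mg²⁺.

Mg²⁺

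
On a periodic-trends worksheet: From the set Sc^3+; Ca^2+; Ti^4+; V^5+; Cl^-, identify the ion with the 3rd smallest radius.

Each ion has 18 electrons. The ranking follows nuclear charge in reverse — greater Z gives a smaller radius. V^5+ (Z=23), Ti^4+ (Z=22), Sc^3+ (Z=21), Ca^2+ (Z=20), Cl^- (Z=17).
Ordering: V^5+ < Ti^4+ < Sc^3+ < Ca^2+ < Cl^-. The 3rd smallest is Sc^3+.

Sc^3+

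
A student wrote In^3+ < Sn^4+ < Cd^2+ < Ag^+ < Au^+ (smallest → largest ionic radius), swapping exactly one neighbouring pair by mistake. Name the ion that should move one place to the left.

Sn^4+

Check each adjacent pair. In^3+ and Sn^4+ are reversed: Sn^4+ and In^3+ share 46 electrons; the higher nuclear charge on Sn (Z=50) contracts it more, so Sn^4+ < In^3+. No other neighbouring pair contradicts the periodic trends, so Sn^4+ is the ion listed too late.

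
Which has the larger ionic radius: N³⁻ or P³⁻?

P³⁻

All are in the same group with charge -3. Radius grows down the group as n (the outermost shell) increases.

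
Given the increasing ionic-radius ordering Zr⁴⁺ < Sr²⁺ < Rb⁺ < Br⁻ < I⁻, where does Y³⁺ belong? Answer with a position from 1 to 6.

Zr⁴⁺ has 36 e⁻ (Z=40), Y³⁺ has 36 e⁻ (Z=39), Sr²⁺ has 36 e⁻ (Z=38), Rb⁺ has 36 e⁻ (Z=37), Br⁻ has 36 e⁻ (Z=35), I⁻ has 54 e⁻ (Z=53). Zr⁴⁺ < Y³⁺ (both 36 e⁻, Z=40>39); Y³⁺ < Sr²⁺ (isoelectronic, higher Z=39 is smaller); Sr²⁺ < Rb⁺ (both 36 e⁻, Z=38>37); Rb⁺ < Br⁻ (isoelectronic, higher Z=37 is smaller); Br⁻ < I⁻ (same group, period 4 vs 5).
Merged order: Zr⁴⁺ < Y³⁺ < Sr²⁺ < Rb⁺ < Br⁻ < I⁻ — Y³⁺ is number 2.

2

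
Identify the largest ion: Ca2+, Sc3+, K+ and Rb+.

Rb+

First list Z and electron count for each: Sc3+: 18 e⁻, Z=21, Ca2+: 18 e⁻, Z=20, K+: 18 e⁻, Z=19, Rb+: 36 e⁻, Z=37. Sc3+ < Ca2+ (both 18 e⁻, Z=21>20); Ca2+ < K+ (isoelectronic, higher Z=20 is smaller); K+ < Rb+ (same group, 1 shell fewer).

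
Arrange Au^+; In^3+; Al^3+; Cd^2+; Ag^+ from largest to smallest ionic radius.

Work out protons and electrons: Al^3+: 10 e⁻, Z=13, In^3+: 46 e⁻, Z=49, Cd^2+: 46 e⁻, Z=48, Ag^+: 46 e⁻, Z=47, Au^+: 78 e⁻, Z=79. Al^3+ < In^3+ (same group, period 3 vs 5); In^3+ < Cd^2+ (isoelectronic, higher Z=49 is smaller); Cd^2+ < Ag^+ (both 46 e⁻, Z=48>47); Ag^+ < Au^+ (same group, 1 shell fewer).

Au^+ > Ag^+ > Cd^2+ > In^3+ > Al^3+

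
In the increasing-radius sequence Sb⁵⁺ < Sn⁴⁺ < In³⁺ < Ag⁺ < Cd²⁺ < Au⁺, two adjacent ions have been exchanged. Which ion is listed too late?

Cd²⁺

The pair Ag⁺, Cd²⁺ is the wrong way round — they are isoelectronic (46 e⁻) and Cd has more protons than Ag (48 vs 47), making Cd²⁺ smaller. All other adjacent pairs agree with periodic trends, so Cd²⁺ is the misplaced ion.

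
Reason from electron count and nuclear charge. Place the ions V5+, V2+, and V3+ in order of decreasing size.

Same element, different charge: the more highly charged cation has fewer electrons and a greater effective nuclear charge per electron, making V5+ the smallest.

V2+ > V3+ > V5+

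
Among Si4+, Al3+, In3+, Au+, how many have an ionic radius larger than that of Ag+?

1

Tabulating Z and e⁻: Si4+ has 10 e⁻ (Z=14), Al3+ has 10 e⁻ (Z=13), In3+ has 46 e⁻ (Z=49), Ag+ has 46 e⁻ (Z=47), Au+ has 78 e⁻ (Z=79). Si4+ < Al3+ (both 10 e⁻, Z=14>13); Al3+ < In3+ (same group, period 3 vs 5); In3+ < Ag+ (isoelectronic, higher Z=49 is smaller); Ag+ < Au+ (same group, period 5 vs 6).
Relative to Ag+, the ions that are larger are Au+. Count: 1.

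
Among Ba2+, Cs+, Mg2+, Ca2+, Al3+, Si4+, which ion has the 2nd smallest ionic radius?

Al3+

Work out protons and electrons: Si4+ (Z=14, 10 e⁻), Al3+ (Z=13, 10 e⁻), Mg2+ (Z=12, 10 e⁻), Ca2+ (Z=20, 18 e⁻), Ba2+ (Z=56, 54 e⁻), Cs+ (Z=55, 54 e⁻). Si4+ < Al3+ (both 10 e⁻, Z=14>13); Al3+ < Mg2+ (both 10 e⁻, Z=13>12); Mg2+ < Ca2+ (same group, period 3 vs 4); Ca2+ < Ba2+ (same group, 2 shells fewer); Ba2+ < Cs+ (isoelectronic, higher Z=56 is smaller).
So the order is Si4+ < Al3+ < Mg2+ < Ca2+ < Ba2+ < Cs+; the 2nd-smallest ion is Al3+.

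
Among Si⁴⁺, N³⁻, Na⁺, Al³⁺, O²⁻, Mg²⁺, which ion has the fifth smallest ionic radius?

O²⁻

Isoelectronic series (10 e⁻ each). Size is set by nuclear charge: more protons means a smaller ion. Si⁴⁺ (Z=14), Al³⁺ (Z=13), Mg²⁺ (Z=12), Na⁺ (Z=11), O²⁻ (Z=8), N³⁻ (Z=7).
Ordering: Si⁴⁺ < Al³⁺ < Mg²⁺ < Na⁺ < O²⁻ < N³⁻. The fifth smallest is O²⁻.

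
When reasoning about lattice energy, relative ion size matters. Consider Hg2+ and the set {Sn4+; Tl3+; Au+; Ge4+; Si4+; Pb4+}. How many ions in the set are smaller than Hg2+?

5

Electron counts and nuclear charges: Si4+: 10 e⁻, Z=14, Ge4+: 28 e⁻, Z=32, Sn4+: 46 e⁻, Z=50, Pb4+: 78 e⁻, Z=82, Tl3+: 78 e⁻, Z=81, Hg2+: 78 e⁻, Z=80, Au+: 78 e⁻, Z=79. Si4+ < Ge4+ (same group, period 3 vs 4); Ge4+ < Sn4+ (same group, 1 shell fewer); Sn4+ < Pb4+ (same group, 1 shell fewer); Pb4+ < Tl3+ (isoelectronic, higher Z=82 is smaller); Tl3+ < Hg2+ (both 78 e⁻, Z=81>80); Hg2+ < Au+ (both 78 e⁻, Z=80>79).
Ordering all of them (including Hg2+) by radius gives Si4+ < Ge4+ < Sn4+ < Pb4+ < Tl3+ < Hg2+ < Au+. That's 5.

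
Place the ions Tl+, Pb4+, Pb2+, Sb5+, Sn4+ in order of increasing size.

Tabulating Z and e⁻: Sb5+ (Z=51, 46 e⁻), Sn4+ (Z=50, 46 e⁻), Pb4+ (Z=82, 78 e⁻), Pb2+ (Z=82, 80 e⁻), Tl+ (Z=81, 80 e⁻). Sb5+ < Sn4+ (isoelectronic, higher Z=51 is smaller); Sn4+ < Pb4+ (same group, period 5 vs 6); Pb4+ < Pb2+ (higher charge on the same element); Pb2+ < Tl+ (both 80 e⁻, Z=82>81).

Sb5+ < Sn4+ < Pb4+ < Pb2+ < Tl+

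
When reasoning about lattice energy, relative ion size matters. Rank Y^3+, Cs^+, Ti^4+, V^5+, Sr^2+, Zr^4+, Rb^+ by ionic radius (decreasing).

First list Z and electron count for each: V^5+ has 18 e⁻ (Z=23), Ti^4+ has 18 e⁻ (Z=22), Zr^4+ has 36 e⁻ (Z=40), Y^3+ has 36 e⁻ (Z=39), Sr^2+ has 36 e⁻ (Z=38), Rb^+ has 36 e⁻ (Z=37), Cs^+ has 54 e⁻ (Z=55). V^5+ < Ti^4+ (isoelectronic, higher Z=23 is smaller); Ti^4+ < Zr^4+ (same group, period 4 vs 5); Zr^4+ < Y^3+ (both 36 e⁻, Z=40>39); Y^3+ < Sr^2+ (both 36 e⁻, Z=39>38); Sr^2+ < Rb^+ (isoelectronic, higher Z=38 is smaller); Rb^+ < Cs^+ (same group, 1 shell fewer).

Cs^+ > Rb^+ > Sr^2+ > Y^3+ > Zr^4+ > Ti^4+ > V^5+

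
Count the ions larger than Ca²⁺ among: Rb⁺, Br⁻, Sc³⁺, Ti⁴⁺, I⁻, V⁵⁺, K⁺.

4

Electron counts and nuclear charges: V⁵⁺: 18 e⁻, Z=23, Ti⁴⁺: 18 e⁻, Z=22, Sc³⁺: 18 e⁻, Z=21, Ca²⁺: 18 e⁻, Z=20, K⁺: 18 e⁻, Z=19, Rb⁺: 36 e⁻, Z=37, Br⁻: 36 e⁻, Z=35, I⁻: 54 e⁻, Z=53. V⁵⁺ < Ti⁴⁺ (isoelectronic, higher Z=23 is smaller); Ti⁴⁺ < Sc³⁺ (isoelectronic, higher Z=22 is smaller); Sc³⁺ < Ca²⁺ (isoelectronic, higher Z=21 is smaller); Ca²⁺ < K⁺ (isoelectronic, higher Z=20 is smaller); K⁺ < Rb⁺ (same group, 1 shell fewer); Rb⁺ < Br⁻ (both 36 e⁻, Z=37>35); Br⁻ < I⁻ (same group, period 4 vs 5).
Ordering all of them (including Ca²⁺) by radius gives V⁵⁺ < Ti⁴⁺ < Sc³⁺ < Ca²⁺ < K⁺ < Rb⁺ < Br⁻ < I⁻. That's 4.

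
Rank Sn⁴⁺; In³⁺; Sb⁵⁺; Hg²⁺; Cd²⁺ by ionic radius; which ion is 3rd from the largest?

Electron counts and nuclear charges: Sb⁵⁺ (Z=51, 46 e⁻), Sn⁴⁺ (Z=50, 46 e⁻), In³⁺ (Z=49, 46 e⁻), Cd²⁺ (Z=48, 46 e⁻), Hg²⁺ (Z=80, 78 e⁻). Sb⁵⁺ < Sn⁴⁺ (both 46 e⁻, Z=51>50); Sn⁴⁺ < In³⁺ (isoelectronic, higher Z=50 is smaller); In³⁺ < Cd²⁺ (both 46 e⁻, Z=49>48); Cd²⁺ < Hg²⁺ (same group, 1 shell fewer).
Ordering: Sb⁵⁺ < Sn⁴⁺ < In³⁺ < Cd²⁺ < Hg²⁺. The 3rd largest is In³⁺.

In³⁺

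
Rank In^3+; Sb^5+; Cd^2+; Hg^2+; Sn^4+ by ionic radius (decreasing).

First list Z and electron count for each: Sb^5+ (Z=51, 46 e⁻), Sn^4+ (Z=50, 46 e⁻), In^3+ (Z=49, 46 e⁻), Cd^2+ (Z=48, 46 e⁻), Hg^2+ (Z=80, 78 e⁻). Sb^5+ < Sn^4+ (both 46 e⁻, Z=51>50); Sn^4+ < In^3+ (isoelectronic, higher Z=50 is smaller); In^3+ < Cd^2+ (both 46 e⁻, Z=49>48); Cd^2+ < Hg^2+ (same group, period 5 vs 6).

Hg^2+ > Cd^2+ > In^3+ > Sn^4+ > Sb^5+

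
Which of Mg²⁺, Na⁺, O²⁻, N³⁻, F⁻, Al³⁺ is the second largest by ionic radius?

O²⁻

Isoelectronic series (10 e⁻ each). Size is set by nuclear charge: more protons means a smaller ion. Al³⁺ (Z=13), Mg²⁺ (Z=12), Na⁺ (Z=11), F⁻ (Z=9), O²⁻ (Z=8), N³⁻ (Z=7).
Ordering: Al³⁺ < Mg²⁺ < Na⁺ < F⁻ < O²⁻ < N³⁻. The second largest is O²⁻.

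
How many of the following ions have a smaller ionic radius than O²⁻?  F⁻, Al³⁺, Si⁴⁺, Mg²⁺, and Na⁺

Isoelectronic series (10 e⁻ each). Size is set by nuclear charge: more protons means a smaller ion. Si⁴⁺ (Z=14), Al³⁺ (Z=13), Mg²⁺ (Z=12), Na⁺ (Z=11), F⁻ (Z=9), O²⁻ (Z=8).
Relative to O²⁻, the ions that are smaller are Si⁴⁺, Al³⁺, Mg²⁺, Na⁺, F⁻. So 5 are smaller.

5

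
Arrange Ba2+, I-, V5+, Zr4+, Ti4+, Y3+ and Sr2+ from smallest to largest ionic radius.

First list Z and electron count for each: V5+: 18 e⁻, Z=23, Ti4+: 18 e⁻, Z=22, Zr4+: 36 e⁻, Z=40, Y3+: 36 e⁻, Z=39, Sr2+: 36 e⁻, Z=38, Ba2+: 54 e⁻, Z=56, I-: 54 e⁻, Z=53. V5+ < Ti4+ (both 18 e⁻, Z=23>22); Ti4+ < Zr4+ (same group, period 4 vs 5); Zr4+ < Y3+ (both 36 e⁻, Z=40>39); Y3+ < Sr2+ (both 36 e⁻, Z=39>38); Sr2+ < Ba2+ (same group, period 5 vs 6); Ba2+ < I- (isoelectronic, higher Z=56 is smaller).

V5+ < Ti4+ < Zr4+ < Y3+ < Sr2+ < Ba2+ < I-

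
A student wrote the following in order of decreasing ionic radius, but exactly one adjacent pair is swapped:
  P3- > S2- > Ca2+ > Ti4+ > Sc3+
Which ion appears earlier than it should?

Ti4+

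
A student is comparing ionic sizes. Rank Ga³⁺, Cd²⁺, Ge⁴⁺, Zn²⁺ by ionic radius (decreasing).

Cd²⁺ > Zn²⁺ > Ga³⁺ > Ge⁴⁺

Tabulating Z and e⁻: Ge⁴⁺ has 28 e⁻ (Z=32), Ga³⁺ has 28 e⁻ (Z=31), Zn²⁺ has 28 e⁻ (Z=30), Cd²⁺ has 46 e⁻ (Z=48). Ge⁴⁺ < Ga³⁺ (both 28 e⁻, Z=32>31); Ga³⁺ < Zn²⁺ (isoelectronic, higher Z=31 is smaller); Zn²⁺ < Cd²⁺ (same group, 1 shell fewer).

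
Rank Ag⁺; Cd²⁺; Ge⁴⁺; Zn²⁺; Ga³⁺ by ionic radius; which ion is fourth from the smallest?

Cd²⁺

Ge⁴⁺: 28 e⁻, Z=32, Ga³⁺: 28 e⁻, Z=31, Zn²⁺: 28 e⁻, Z=30, Cd²⁺: 46 e⁻, Z=48, Ag⁺: 46 e⁻, Z=47. Ge⁴⁺ < Ga³⁺ (isoelectronic, higher Z=32 is smaller); Ga³⁺ < Zn²⁺ (both 28 e⁻, Z=31>30); Zn²⁺ < Cd²⁺ (same group, 1 shell fewer); Cd²⁺ < Ag⁺ (isoelectronic, higher Z=48 is smaller).
Full ascending order: Ge⁴⁺ < Ga³⁺ < Zn²⁺ < Cd²⁺ < Ag⁺. Counting from the smallest, position 4 is Cd²⁺.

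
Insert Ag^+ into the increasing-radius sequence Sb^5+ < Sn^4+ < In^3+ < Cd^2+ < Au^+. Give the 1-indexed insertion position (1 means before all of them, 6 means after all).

Tabulating Z and e⁻: Sb^5+ (Z=51, 46 e⁻), Sn^4+ (Z=50, 46 e⁻), In^3+ (Z=49, 46 e⁻), Cd^2+ (Z=48, 46 e⁻), Ag^+ (Z=47, 46 e⁻), Au^+ (Z=79, 78 e⁻). Sb^5+ < Sn^4+ (isoelectronic, higher Z=51 is smaller); Sn^4+ < In^3+ (isoelectronic, higher Z=50 is smaller); In^3+ < Cd^2+ (isoelectronic, higher Z=49 is smaller); Cd^2+ < Ag^+ (both 46 e⁻, Z=48>47); Ag^+ < Au^+ (same group, period 5 vs 6).
The complete sequence is Sb^5+ < Sn^4+ < In^3+ < Cd^2+ < Ag^+ < Au^+. Ag^+ sits at position 5.

5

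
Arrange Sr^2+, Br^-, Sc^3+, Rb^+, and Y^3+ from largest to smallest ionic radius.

Br^- > Rb^+ > Sr^2+ > Y^3+ > Sc^3+

First list Z and electron count for each: Sc^3+ has 18 e⁻ (Z=21), Y^3+ has 36 e⁻ (Z=39), Sr^2+ has 36 e⁻ (Z=38), Rb^+ has 36 e⁻ (Z=37), Br^- has 36 e⁻ (Z=35). Sc^3+ < Y^3+ (same group, period 4 vs 5); Y^3+ < Sr^2+ (isoelectronic, higher Z=39 is smaller); Sr^2+ < Rb^+ (isoelectronic, higher Z=38 is smaller); Rb^+ < Br^- (isoelectronic, higher Z=37 is smaller).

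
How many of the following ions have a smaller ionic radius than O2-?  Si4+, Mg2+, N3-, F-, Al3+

4

Isoelectronic series (10 e⁻ each). Size is set by nuclear charge: more protons means a smaller ion. Si4+ (Z=14), Al3+ (Z=13), Mg2+ (Z=12), F- (Z=9), O2- (Z=8), N3- (Z=7).
Relative to O2-, the ions that are smaller are Si4+, Al3+, Mg2+, F-. That's 4.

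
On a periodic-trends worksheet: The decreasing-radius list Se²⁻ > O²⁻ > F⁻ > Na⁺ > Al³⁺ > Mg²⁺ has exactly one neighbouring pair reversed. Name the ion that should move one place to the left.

Mg²⁺

Check each adjacent pair. Al³⁺ and Mg²⁺ are reversed: they are isoelectronic (10 e⁻) and Al has more protons than Mg (13 vs 12), making Al³⁺ smaller. No other neighbouring pair contradicts the periodic trends, so Mg²⁺ is the ion listed too late.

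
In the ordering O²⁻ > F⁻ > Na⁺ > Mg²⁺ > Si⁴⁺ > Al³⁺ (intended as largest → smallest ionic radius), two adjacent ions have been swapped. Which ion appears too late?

Al³⁺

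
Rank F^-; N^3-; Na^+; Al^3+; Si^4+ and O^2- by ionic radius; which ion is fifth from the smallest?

O^2-

Each ion has 10 electrons. The ranking follows nuclear charge in reverse — greater Z gives a smaller radius. Si^4+ (Z=14), Al^3+ (Z=13), Na^+ (Z=11), F^- (Z=9), O^2- (Z=8), N^3- (Z=7).
So the order is Si^4+ < Al^3+ < Na^+ < F^- < O^2- < N^3-; the 5th-smallest ion is O^2-.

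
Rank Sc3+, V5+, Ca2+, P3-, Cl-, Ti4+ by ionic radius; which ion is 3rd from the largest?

Ca2+

Each ion has 18 electrons. The ranking follows nuclear charge in reverse — greater Z gives a smaller radius. V5+ (Z=23), Ti4+ (Z=22), Sc3+ (Z=21), Ca2+ (Z=20), Cl- (Z=17), P3- (Z=15).
Ordering: V5+ < Ti4+ < Sc3+ < Ca2+ < Cl- < P3-. The 3rd largest is Ca2+.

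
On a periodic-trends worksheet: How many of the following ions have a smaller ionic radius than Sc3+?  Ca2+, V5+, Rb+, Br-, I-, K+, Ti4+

2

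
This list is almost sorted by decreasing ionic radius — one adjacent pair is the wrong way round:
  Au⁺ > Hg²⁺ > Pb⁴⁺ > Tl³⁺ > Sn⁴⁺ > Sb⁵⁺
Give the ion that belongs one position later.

The pair Pb⁴⁺, Tl³⁺ is the wrong way round — they are isoelectronic (78 e⁻) and Pb has more protons than Tl (82 vs 81), making Pb⁴⁺ smaller. All other adjacent pairs agree with periodic trends, so Pb⁴⁺ is the misplaced ion.

Pb⁴⁺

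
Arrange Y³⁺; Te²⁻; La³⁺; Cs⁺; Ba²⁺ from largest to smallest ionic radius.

Te²⁻ > Cs⁺ > Ba²⁺ > La³⁺ > Y³⁺

Tabulating Z and e⁻: Y³⁺: 36 e⁻, Z=39, La³⁺: 54 e⁻, Z=57, Ba²⁺: 54 e⁻, Z=56, Cs⁺: 54 e⁻, Z=55, Te²⁻: 54 e⁻, Z=52. Y³⁺ < La³⁺ (same group, period 5 vs 6); La³⁺ < Ba²⁺ (both 54 e⁻, Z=57>56); Ba²⁺ < Cs⁺ (both 54 e⁻, Z=56>55); Cs⁺ < Te²⁻ (both 54 e⁻, Z=55>52).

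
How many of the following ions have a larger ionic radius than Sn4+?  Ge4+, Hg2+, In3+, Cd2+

3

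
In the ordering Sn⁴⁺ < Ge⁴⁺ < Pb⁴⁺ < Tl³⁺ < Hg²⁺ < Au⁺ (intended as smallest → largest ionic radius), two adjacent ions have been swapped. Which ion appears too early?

Scanning neighbour by neighbour, only Sn⁴⁺/Ge⁴⁺ violates a trend: both in group 14 with the same charge; Ge⁴⁺ (period 4) has the smaller radius. That makes Sn⁴⁺ the one sitting a position early relative to where it belongs.

Sn⁴⁺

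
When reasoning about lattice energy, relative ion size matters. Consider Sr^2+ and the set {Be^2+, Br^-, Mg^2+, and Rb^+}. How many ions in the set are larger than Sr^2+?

2

Work out protons and electrons: Be^2+: 2 e⁻, Z=4, Mg^2+: 10 e⁻, Z=12, Sr^2+: 36 e⁻, Z=38, Rb^+: 36 e⁻, Z=37, Br^-: 36 e⁻, Z=35. Be^2+ < Mg^2+ (same group, 1 shell fewer); Mg^2+ < Sr^2+ (same group, period 3 vs 5); Sr^2+ < Rb^+ (both 36 e⁻, Z=38>37); Rb^+ < Br^- (both 36 e⁻, Z=37>35).
Overall: Be^2+ < Mg^2+ < Sr^2+ < Rb^+ < Br^-. Sr^2+ has 2 below it and 2 above. Count: 2.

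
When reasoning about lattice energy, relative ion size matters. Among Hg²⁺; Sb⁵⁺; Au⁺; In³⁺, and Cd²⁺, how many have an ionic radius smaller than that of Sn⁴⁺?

1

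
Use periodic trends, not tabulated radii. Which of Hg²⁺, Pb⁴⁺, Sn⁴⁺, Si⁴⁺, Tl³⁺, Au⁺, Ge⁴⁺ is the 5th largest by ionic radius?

Sn⁴⁺

Tabulating Z and e⁻: Si⁴⁺: 10 e⁻, Z=14, Ge⁴⁺: 28 e⁻, Z=32, Sn⁴⁺: 46 e⁻, Z=50, Pb⁴⁺: 78 e⁻, Z=82, Tl³⁺: 78 e⁻, Z=81, Hg²⁺: 78 e⁻, Z=80, Au⁺: 78 e⁻, Z=79. Si⁴⁺ < Ge⁴⁺ (same group, period 3 vs 4); Ge⁴⁺ < Sn⁴⁺ (same group, 1 shell fewer); Sn⁴⁺ < Pb⁴⁺ (same group, 1 shell fewer); Pb⁴⁺ < Tl³⁺ (isoelectronic, higher Z=82 is smaller); Tl³⁺ < Hg²⁺ (both 78 e⁻, Z=81>80); Hg²⁺ < Au⁺ (isoelectronic, higher Z=80 is smaller).
Ordering: Si⁴⁺ < Ge⁴⁺ < Sn⁴⁺ < Pb⁴⁺ < Tl³⁺ < Hg²⁺ < Au⁺. The 5th largest is Sn⁴⁺.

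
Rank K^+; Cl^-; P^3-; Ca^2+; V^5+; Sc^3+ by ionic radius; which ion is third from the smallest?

All of these have 18 electrons (isoelectronic). With the same electron cloud, the ion with the most protons pulls it in tightest. Nuclear charges: V^5+ (Z=23), Sc^3+ (Z=21), Ca^2+ (Z=20), K^+ (Z=19), Cl^- (Z=17), P^3- (Z=15). Highest Z is smallest.
Ordering: V^5+ < Sc^3+ < Ca^2+ < K^+ < Cl^- < P^3-. The third smallest is Ca^2+.

Ca^2+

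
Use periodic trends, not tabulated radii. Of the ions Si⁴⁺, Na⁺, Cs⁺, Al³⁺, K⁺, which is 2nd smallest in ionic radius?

Al³⁺

Work out protons and electrons: Si⁴⁺ has 10 e⁻ (Z=14), Al³⁺ has 10 e⁻ (Z=13), Na⁺ has 10 e⁻ (Z=11), K⁺ has 18 e⁻ (Z=19), Cs⁺ has 54 e⁻ (Z=55). Si⁴⁺ < Al³⁺ (isoelectronic, higher Z=14 is smaller); Al³⁺ < Na⁺ (both 10 e⁻, Z=13>11); Na⁺ < K⁺ (same group, period 3 vs 4); K⁺ < Cs⁺ (same group, period 4 vs 6).
So the order is Si⁴⁺ < Al³⁺ < Na⁺ < K⁺ < Cs⁺; the 2nd-smallest ion is Al³⁺.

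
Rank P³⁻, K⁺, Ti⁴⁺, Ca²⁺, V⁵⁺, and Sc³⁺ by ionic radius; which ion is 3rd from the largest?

Each ion has 18 electrons. The ranking follows nuclear charge in reverse — greater Z gives a smaller radius. V⁵⁺ (Z=23), Ti⁴⁺ (Z=22), Sc³⁺ (Z=21), Ca²⁺ (Z=20), K⁺ (Z=19), P³⁻ (Z=15).
Full ascending order: V⁵⁺ < Ti⁴⁺ < Sc³⁺ < Ca²⁺ < K⁺ < P³⁻. Counting from the largest, position 3 is Ca²⁺.

Ca²⁺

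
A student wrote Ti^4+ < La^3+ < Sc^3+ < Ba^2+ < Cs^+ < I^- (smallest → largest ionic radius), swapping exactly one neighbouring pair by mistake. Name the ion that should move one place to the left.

Sc^3+

Compare adjacent ions: both in group 3 with the same charge; Sc^3+ (period 4) has the smaller radius — yet in this increasing list La^3+ sits before Sc^3+. Nothing else is reversed, so Sc^3+ should move one place to the left.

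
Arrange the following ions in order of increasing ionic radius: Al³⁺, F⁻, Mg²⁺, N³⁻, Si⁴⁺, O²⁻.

These species are isoelectronic with 10 electrons. The only difference is the number of protons: Si⁴⁺ (Z=14), Al³⁺ (Z=13), Mg²⁺ (Z=12), F⁻ (Z=9), O²⁻ (Z=8), N³⁻ (Z=7). The strongest nuclear pull (Si⁴⁺) gives the smallest ion.

Si⁴⁺ < Al³⁺ < Mg²⁺ < F⁻ < O²⁻ < N³⁻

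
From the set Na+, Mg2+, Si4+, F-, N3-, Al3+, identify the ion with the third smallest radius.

Mg2+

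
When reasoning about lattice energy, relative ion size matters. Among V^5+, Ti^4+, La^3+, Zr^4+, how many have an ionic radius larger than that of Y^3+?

1

Electron counts and nuclear charges: V^5+: 18 e⁻, Z=23, Ti^4+: 18 e⁻, Z=22, Zr^4+: 36 e⁻, Z=40, Y^3+: 36 e⁻, Z=39, La^3+: 54 e⁻, Z=57. V^5+ < Ti^4+ (isoelectronic, higher Z=23 is smaller); Ti^4+ < Zr^4+ (same group, period 4 vs 5); Zr^4+ < Y^3+ (isoelectronic, higher Z=40 is smaller); Y^3+ < La^3+ (same group, 1 shell fewer).
Relative to Y^3+, the ions that are larger are La^3+. Count: 1.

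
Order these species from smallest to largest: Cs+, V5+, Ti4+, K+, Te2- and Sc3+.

V5+ < Ti4+ < Sc3+ < K+ < Cs+ < Te2-

First list Z and electron count for each: V5+ has 18 e⁻ (Z=23), Ti4+ has 18 e⁻ (Z=22), Sc3+ has 18 e⁻ (Z=21), K+ has 18 e⁻ (Z=19), Cs+ has 54 e⁻ (Z=55), Te2- has 54 e⁻ (Z=52). V5+ < Ti4+ (both 18 e⁻, Z=23>22); Ti4+ < Sc3+ (both 18 e⁻, Z=22>21); Sc3+ < K+ (both 18 e⁻, Z=21>19); K+ < Cs+ (same group, period 4 vs 6); Cs+ < Te2- (isoelectronic, higher Z=55 is smaller).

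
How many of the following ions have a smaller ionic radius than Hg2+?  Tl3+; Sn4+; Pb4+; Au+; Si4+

Work out protons and electrons: Si4+ (Z=14, 10 e⁻), Sn4+ (Z=50, 46 e⁻), Pb4+ (Z=82, 78 e⁻), Tl3+ (Z=81, 78 e⁻), Hg2+ (Z=80, 78 e⁻), Au+ (Z=79, 78 e⁻). Si4+ < Sn4+ (same group, 2 shells fewer); Sn4+ < Pb4+ (same group, period 5 vs 6); Pb4+ < Tl3+ (both 78 e⁻, Z=82>81); Tl3+ < Hg2+ (isoelectronic, higher Z=81 is smaller); Hg2+ < Au+ (both 78 e⁻, Z=80>79).
Placing each against Hg2+: smaller — Si4+, Sn4+, Pb4+, Tl3+; larger — Au+. Count: 4.

4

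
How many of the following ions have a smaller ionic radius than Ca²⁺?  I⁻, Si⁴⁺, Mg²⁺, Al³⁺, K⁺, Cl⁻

Tabulating Z and e⁻: Si⁴⁺ (Z=14, 10 e⁻), Al³⁺ (Z=13, 10 e⁻), Mg²⁺ (Z=12, 10 e⁻), Ca²⁺ (Z=20, 18 e⁻), K⁺ (Z=19, 18 e⁻), Cl⁻ (Z=17, 18 e⁻), I⁻ (Z=53, 54 e⁻). Si⁴⁺ < Al³⁺ (isoelectronic, higher Z=14 is smaller); Al³⁺ < Mg²⁺ (both 10 e⁻, Z=13>12); Mg²⁺ < Ca²⁺ (same group, 1 shell fewer); Ca²⁺ < K⁺ (isoelectronic, higher Z=20 is smaller); K⁺ < Cl⁻ (isoelectronic, higher Z=19 is smaller); Cl⁻ < I⁻ (same group, period 3 vs 5).
Relative to Ca²⁺, the ions that are smaller are Si⁴⁺, Al³⁺, Mg²⁺. That's 3.

3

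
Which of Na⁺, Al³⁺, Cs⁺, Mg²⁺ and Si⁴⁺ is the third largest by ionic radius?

First list Z and electron count for each: Si⁴⁺ (Z=14, 10 e⁻), Al³⁺ (Z=13, 10 e⁻), Mg²⁺ (Z=12, 10 e⁻), Na⁺ (Z=11, 10 e⁻), Cs⁺ (Z=55, 54 e⁻). Si⁴⁺ < Al³⁺ (both 10 e⁻, Z=14>13); Al³⁺ < Mg²⁺ (both 10 e⁻, Z=13>12); Mg²⁺ < Na⁺ (both 10 e⁻, Z=12>11); Na⁺ < Cs⁺ (same group, 3 shells fewer).
Ordering: Si⁴⁺ < Al³⁺ < Mg²⁺ < Na⁺ < Cs⁺. The third largest is Mg²⁺.

Mg²⁺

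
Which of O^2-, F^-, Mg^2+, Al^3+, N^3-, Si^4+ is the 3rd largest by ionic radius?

F^-

All of these have 10 electrons (isoelectronic). With the same electron cloud, the ion with the most protons pulls it in tightest. Nuclear charges: Si^4+ (Z=14), Al^3+ (Z=13), Mg^2+ (Z=12), F^- (Z=9), O^2- (Z=8), N^3- (Z=7). Highest Z is smallest.
Full ascending order: Si^4+ < Al^3+ < Mg^2+ < F^- < O^2- < N^3-. Counting from the largest, position 3 is F^-.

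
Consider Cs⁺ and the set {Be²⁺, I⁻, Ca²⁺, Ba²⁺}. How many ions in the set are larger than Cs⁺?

1

Be²⁺ (Z=4, 2 e⁻), Ca²⁺ (Z=20, 18 e⁻), Ba²⁺ (Z=56, 54 e⁻), Cs⁺ (Z=55, 54 e⁻), I⁻ (Z=53, 54 e⁻). Be²⁺ < Ca²⁺ (same group, 2 shells fewer); Ca²⁺ < Ba²⁺ (same group, period 4 vs 6); Ba²⁺ < Cs⁺ (isoelectronic, higher Z=56 is smaller); Cs⁺ < I⁻ (both 54 e⁻, Z=55>53).
Overall: Be²⁺ < Ca²⁺ < Ba²⁺ < Cs⁺ < I⁻. Cs⁺ has 3 below it and 1 above. That's 1.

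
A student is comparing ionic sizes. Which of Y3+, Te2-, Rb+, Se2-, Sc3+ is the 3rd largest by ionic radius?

Tabulating Z and e⁻: Sc3+: 18 e⁻, Z=21, Y3+: 36 e⁻, Z=39, Rb+: 36 e⁻, Z=37, Se2-: 36 e⁻, Z=34, Te2-: 54 e⁻, Z=52. Sc3+ < Y3+ (same group, period 4 vs 5); Y3+ < Rb+ (isoelectronic, higher Z=39 is smaller); Rb+ < Se2- (both 36 e⁻, Z=37>34); Se2- < Te2- (same group, period 4 vs 5).
Ordering: Sc3+ < Y3+ < Rb+ < Se2- < Te2-. The 3rd largest is Rb+.

Rb+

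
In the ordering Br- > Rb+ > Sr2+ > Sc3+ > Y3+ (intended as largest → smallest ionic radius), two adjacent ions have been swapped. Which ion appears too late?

Scanning neighbour by neighbour, only Sc3+/Y3+ violates a trend: same group and charge — period 4 sits above period 5, so Sc3+ is smaller. That makes Y3+ the one sitting a position late relative to where it belongs.

Y3+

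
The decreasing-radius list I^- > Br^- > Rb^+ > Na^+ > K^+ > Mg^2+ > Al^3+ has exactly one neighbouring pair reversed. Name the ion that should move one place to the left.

K^+

Check each adjacent pair. Na^+ and K^+ are reversed: both in group 1 with the same charge; Na^+ (period 3) has the smaller radius. No other neighbouring pair contradicts the periodic trends, so K^+ is the ion listed too late.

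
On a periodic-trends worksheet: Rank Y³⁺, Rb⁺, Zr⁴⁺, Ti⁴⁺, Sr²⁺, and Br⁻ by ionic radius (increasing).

Ti⁴⁺ < Zr⁴⁺ < Y³⁺ < Sr²⁺ < Rb⁺ < Br⁻

Electron counts and nuclear charges: Ti⁴⁺ (Z=22, 18 e⁻), Zr⁴⁺ (Z=40, 36 e⁻), Y³⁺ (Z=39, 36 e⁻), Sr²⁺ (Z=38, 36 e⁻), Rb⁺ (Z=37, 36 e⁻), Br⁻ (Z=35, 36 e⁻). Ti⁴⁺ < Zr⁴⁺ (same group, period 4 vs 5); Zr⁴⁺ < Y³⁺ (isoelectronic, higher Z=40 is smaller); Y³⁺ < Sr²⁺ (isoelectronic, higher Z=39 is smaller); Sr²⁺ < Rb⁺ (isoelectronic, higher Z=38 is smaller); Rb⁺ < Br⁻ (isoelectronic, higher Z=37 is smaller).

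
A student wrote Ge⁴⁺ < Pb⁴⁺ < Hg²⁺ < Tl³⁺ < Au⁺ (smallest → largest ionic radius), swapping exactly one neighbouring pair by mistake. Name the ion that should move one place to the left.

Tl³⁺

Check each adjacent pair. Hg²⁺ and Tl³⁺ are reversed: Tl³⁺ and Hg²⁺ share 78 electrons; the higher nuclear charge on Tl (Z=81) contracts it more, so Tl³⁺ < Hg²⁺. No other neighbouring pair contradicts the periodic trends, so Tl³⁺ is the ion listed too late.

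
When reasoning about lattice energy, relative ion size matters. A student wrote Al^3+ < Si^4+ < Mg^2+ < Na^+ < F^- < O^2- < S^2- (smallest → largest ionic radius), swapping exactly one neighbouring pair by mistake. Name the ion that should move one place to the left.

Si^4+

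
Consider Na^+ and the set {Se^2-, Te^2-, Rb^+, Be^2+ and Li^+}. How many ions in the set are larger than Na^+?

Tabulating Z and e⁻: Be^2+ (Z=4, 2 e⁻), Li^+ (Z=3, 2 e⁻), Na^+ (Z=11, 10 e⁻), Rb^+ (Z=37, 36 e⁻), Se^2- (Z=34, 36 e⁻), Te^2- (Z=52, 54 e⁻). Be^2+ < Li^+ (both 2 e⁻, Z=4>3); Li^+ < Na^+ (same group, period 2 vs 3); Na^+ < Rb^+ (same group, period 3 vs 5); Rb^+ < Se^2- (both 36 e⁻, Z=37>34); Se^2- < Te^2- (same group, period 4 vs 5).
Placing each against Na^+: smaller — Be^2+, Li^+; larger — Rb^+, Se^2-, Te^2-. That's 3.

3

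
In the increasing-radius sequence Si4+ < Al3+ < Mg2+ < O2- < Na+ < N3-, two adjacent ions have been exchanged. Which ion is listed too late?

Na+

Compare adjacent ions: they are isoelectronic (10 e⁻) and Na has more protons than O (11 vs 8), making Na+ smaller — yet in this increasing list O2- sits before Na+. Nothing else is reversed, so Na+ should move one place to the left.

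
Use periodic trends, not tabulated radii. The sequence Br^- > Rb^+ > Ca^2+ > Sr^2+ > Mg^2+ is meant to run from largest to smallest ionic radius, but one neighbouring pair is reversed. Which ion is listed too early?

Ca^2+

Scanning neighbour by neighbour, only Ca^2+/Sr^2+ violates a trend: Ca^2+ and Sr^2+ are in one column with the same charge; the lighter period-4 ion has one fewer shell and is smaller. That makes Ca^2+ the one sitting a position early relative to where it belongs.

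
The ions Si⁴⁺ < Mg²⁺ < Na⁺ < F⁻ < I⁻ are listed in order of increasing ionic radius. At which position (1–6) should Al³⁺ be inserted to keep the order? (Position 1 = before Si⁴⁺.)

Electron counts and nuclear charges: Si⁴⁺: 10 e⁻, Z=14, Al³⁺: 10 e⁻, Z=13, Mg²⁺: 10 e⁻, Z=12, Na⁺: 10 e⁻, Z=11, F⁻: 10 e⁻, Z=9, I⁻: 54 e⁻, Z=53. Si⁴⁺ < Al³⁺ (isoelectronic, higher Z=14 is smaller); Al³⁺ < Mg²⁺ (both 10 e⁻, Z=13>12); Mg²⁺ < Na⁺ (isoelectronic, higher Z=12 is smaller); Na⁺ < F⁻ (isoelectronic, higher Z=11 is smaller); F⁻ < I⁻ (same group, 3 shells fewer).
Merged order: Si⁴⁺ < Al³⁺ < Mg²⁺ < Na⁺ < F⁻ < I⁻ — Al³⁺ is number 2.

2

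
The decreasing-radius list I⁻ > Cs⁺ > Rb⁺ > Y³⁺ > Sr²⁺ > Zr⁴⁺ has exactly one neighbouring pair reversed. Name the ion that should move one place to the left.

Scanning neighbour by neighbour, only Y³⁺/Sr²⁺ violates a trend: Y³⁺ and Sr²⁺ share 36 electrons; the higher nuclear charge on Y (Z=39) contracts it more, so Y³⁺ < Sr²⁺. That makes Sr²⁺ the one sitting a position late relative to where it belongs.

Sr²⁺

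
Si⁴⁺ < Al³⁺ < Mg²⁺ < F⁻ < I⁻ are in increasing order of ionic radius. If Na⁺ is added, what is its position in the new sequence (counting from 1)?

Electron counts and nuclear charges: Si⁴⁺: 10 e⁻, Z=14, Al³⁺: 10 e⁻, Z=13, Mg²⁺: 10 e⁻, Z=12, Na⁺: 10 e⁻, Z=11, F⁻: 10 e⁻, Z=9, I⁻: 54 e⁻, Z=53. Si⁴⁺ < Al³⁺ (both 10 e⁻, Z=14>13); Al³⁺ < Mg²⁺ (isoelectronic, higher Z=13 is smaller); Mg²⁺ < Na⁺ (isoelectronic, higher Z=12 is smaller); Na⁺ < F⁻ (both 10 e⁻, Z=11>9); F⁻ < I⁻ (same group, 3 shells fewer).
Merged order: Si⁴⁺ < Al³⁺ < Mg²⁺ < Na⁺ < F⁻ < I⁻ — Na⁺ is number 4.

4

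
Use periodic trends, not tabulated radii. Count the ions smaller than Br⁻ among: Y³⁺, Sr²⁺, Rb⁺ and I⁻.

Y³⁺ (Z=39, 36 e⁻), Sr²⁺ (Z=38, 36 e⁻), Rb⁺ (Z=37, 36 e⁻), Br⁻ (Z=35, 36 e⁻), I⁻ (Z=53, 54 e⁻). Y³⁺ < Sr²⁺ (isoelectronic, higher Z=39 is smaller); Sr²⁺ < Rb⁺ (both 36 e⁻, Z=38>37); Rb⁺ < Br⁻ (isoelectronic, higher Z=37 is smaller); Br⁻ < I⁻ (same group, 1 shell fewer).
Ordering all of them (including Br⁻) by radius gives Y³⁺ < Sr²⁺ < Rb⁺ < Br⁻ < I⁻. Count: 3.

3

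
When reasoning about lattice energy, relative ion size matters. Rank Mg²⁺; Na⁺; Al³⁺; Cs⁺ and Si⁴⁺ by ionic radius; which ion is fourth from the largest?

Tabulating Z and e⁻: Si⁴⁺ (Z=14, 10 e⁻), Al³⁺ (Z=13, 10 e⁻), Mg²⁺ (Z=12, 10 e⁻), Na⁺ (Z=11, 10 e⁻), Cs⁺ (Z=55, 54 e⁻). Si⁴⁺ < Al³⁺ (isoelectronic, higher Z=14 is smaller); Al³⁺ < Mg²⁺ (both 10 e⁻, Z=13>12); Mg²⁺ < Na⁺ (both 10 e⁻, Z=12>11); Na⁺ < Cs⁺ (same group, 3 shells fewer).
Full ascending order: Si⁴⁺ < Al³⁺ < Mg²⁺ < Na⁺ < Cs⁺. Counting from the largest, position 4 is Al³⁺.

Al³⁺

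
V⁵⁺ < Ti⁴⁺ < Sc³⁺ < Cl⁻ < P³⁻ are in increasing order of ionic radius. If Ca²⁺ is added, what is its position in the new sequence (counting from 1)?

4

All of these have 18 electrons (isoelectronic). With the same electron cloud, the ion with the most protons pulls it in tightest. Nuclear charges: V⁵⁺ (Z=23), Ti⁴⁺ (Z=22), Sc³⁺ (Z=21), Ca²⁺ (Z=20), Cl⁻ (Z=17), P³⁻ (Z=15). Highest Z is smallest.
With Ca²⁺ included the full order is V⁵⁺ < Ti⁴⁺ < Sc³⁺ < Ca²⁺ < Cl⁻ < P³⁻, so it takes position 4.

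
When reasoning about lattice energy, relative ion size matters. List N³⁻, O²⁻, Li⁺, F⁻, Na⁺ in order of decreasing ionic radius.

Tabulating Z and e⁻: Li⁺ has 2 e⁻ (Z=3), Na⁺ has 10 e⁻ (Z=11), F⁻ has 10 e⁻ (Z=9), O²⁻ has 10 e⁻ (Z=8), N³⁻ has 10 e⁻ (Z=7). Li⁺ < Na⁺ (same group, period 2 vs 3); Na⁺ < F⁻ (isoelectronic, higher Z=11 is smaller); F⁻ < O²⁻ (both 10 e⁻, Z=9>8); O²⁻ < N³⁻ (isoelectronic, higher Z=8 is smaller).

N³⁻ > O²⁻ > F⁻ > Na⁺ > Li⁺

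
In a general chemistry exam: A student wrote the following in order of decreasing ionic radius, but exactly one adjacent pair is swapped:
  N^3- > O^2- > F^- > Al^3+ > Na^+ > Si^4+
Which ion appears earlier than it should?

Al^3+

The pair Al^3+, Na^+ is the wrong way round — they are isoelectronic (10 e⁻) and Al has more protons than Na (13 vs 11), making Al^3+ smaller. All other adjacent pairs agree with periodic trends, so Al^3+ is the misplaced ion.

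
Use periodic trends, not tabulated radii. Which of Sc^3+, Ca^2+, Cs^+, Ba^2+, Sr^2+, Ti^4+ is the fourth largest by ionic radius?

Work out protons and electrons: Ti^4+ has 18 e⁻ (Z=22), Sc^3+ has 18 e⁻ (Z=21), Ca^2+ has 18 e⁻ (Z=20), Sr^2+ has 36 e⁻ (Z=38), Ba^2+ has 54 e⁻ (Z=56), Cs^+ has 54 e⁻ (Z=55). Ti^4+ < Sc^3+ (isoelectronic, higher Z=22 is smaller); Sc^3+ < Ca^2+ (both 18 e⁻, Z=21>20); Ca^2+ < Sr^2+ (same group, 1 shell fewer); Sr^2+ < Ba^2+ (same group, 1 shell fewer); Ba^2+ < Cs^+ (isoelectronic, higher Z=56 is smaller).
So the order is Ti^4+ < Sc^3+ < Ca^2+ < Sr^2+ < Ba^2+ < Cs^+; the 4th-largest ion is Ca^2+.

Ca^2+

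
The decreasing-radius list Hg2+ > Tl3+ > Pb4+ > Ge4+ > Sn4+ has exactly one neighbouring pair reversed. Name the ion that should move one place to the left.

Check each adjacent pair. Ge4+ and Sn4+ are reversed: Ge4+ and Sn4+ are in one column with the same charge; the lighter period-4 ion has one fewer shell and is smaller. No other neighbouring pair contradicts the periodic trends, so Sn4+ is the ion listed too late.

Sn4+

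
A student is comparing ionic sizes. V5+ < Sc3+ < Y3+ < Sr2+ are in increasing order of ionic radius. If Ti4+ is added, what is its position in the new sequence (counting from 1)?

2

Electron counts and nuclear charges: V5+ (Z=23, 18 e⁻), Ti4+ (Z=22, 18 e⁻), Sc3+ (Z=21, 18 e⁻), Y3+ (Z=39, 36 e⁻), Sr2+ (Z=38, 36 e⁻). V5+ < Ti4+ (both 18 e⁻, Z=23>22); Ti4+ < Sc3+ (both 18 e⁻, Z=22>21); Sc3+ < Y3+ (same group, period 4 vs 5); Y3+ < Sr2+ (both 36 e⁻, Z=39>38).
The complete sequence is V5+ < Ti4+ < Sc3+ < Y3+ < Sr2+. Ti4+ sits at position 2.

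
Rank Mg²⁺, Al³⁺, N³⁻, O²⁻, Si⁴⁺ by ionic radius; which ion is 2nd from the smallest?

Al³⁺

These species are isoelectronic with 10 electrons. The only difference is the number of protons: Si⁴⁺ (Z=14), Al³⁺ (Z=13), Mg²⁺ (Z=12), O²⁻ (Z=8), N³⁻ (Z=7). The strongest nuclear pull (Si⁴⁺) gives the smallest ion.
Ordering: Si⁴⁺ < Al³⁺ < Mg²⁺ < O²⁻ < N³⁻. The 2nd smallest is Al³⁺.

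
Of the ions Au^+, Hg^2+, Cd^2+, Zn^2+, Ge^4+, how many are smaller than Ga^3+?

Tabulating Z and e⁻: Ge^4+ (Z=32, 28 e⁻), Ga^3+ (Z=31, 28 e⁻), Zn^2+ (Z=30, 28 e⁻), Cd^2+ (Z=48, 46 e⁻), Hg^2+ (Z=80, 78 e⁻), Au^+ (Z=79, 78 e⁻). Ge^4+ < Ga^3+ (both 28 e⁻, Z=32>31); Ga^3+ < Zn^2+ (isoelectronic, higher Z=31 is smaller); Zn^2+ < Cd^2+ (same group, period 4 vs 5); Cd^2+ < Hg^2+ (same group, period 5 vs 6); Hg^2+ < Au^+ (isoelectronic, higher Z=80 is smaller).
Relative to Ga^3+, the ions that are smaller are Ge^4+. That's 1.

1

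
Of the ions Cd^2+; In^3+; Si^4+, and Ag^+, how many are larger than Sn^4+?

3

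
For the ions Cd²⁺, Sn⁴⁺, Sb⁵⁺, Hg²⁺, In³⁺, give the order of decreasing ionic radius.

Sb⁵⁺ has 46 e⁻ (Z=51), Sn⁴⁺ has 46 e⁻ (Z=50), In³⁺ has 46 e⁻ (Z=49), Cd²⁺ has 46 e⁻ (Z=48), Hg²⁺ has 78 e⁻ (Z=80). Sb⁵⁺ < Sn⁴⁺ (isoelectronic, higher Z=51 is smaller); Sn⁴⁺ < In³⁺ (isoelectronic, higher Z=50 is smaller); In³⁺ < Cd²⁺ (both 46 e⁻, Z=49>48); Cd²⁺ < Hg²⁺ (same group, 1 shell fewer).

Hg²⁺ > Cd²⁺ > In³⁺ > Sn⁴⁺ > Sb⁵⁺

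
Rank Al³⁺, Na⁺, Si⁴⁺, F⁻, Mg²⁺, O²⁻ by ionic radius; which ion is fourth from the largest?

Mg²⁺

All of these have 10 electrons (isoelectronic). With the same electron cloud, the ion with the most protons pulls it in tightest. Nuclear charges: Si⁴⁺ (Z=14), Al³⁺ (Z=13), Mg²⁺ (Z=12), Na⁺ (Z=11), F⁻ (Z=9), O²⁻ (Z=8). Highest Z is smallest.
Full ascending order: Si⁴⁺ < Al³⁺ < Mg²⁺ < Na⁺ < F⁻ < O²⁻. Counting from the largest, position 4 is Mg²⁺.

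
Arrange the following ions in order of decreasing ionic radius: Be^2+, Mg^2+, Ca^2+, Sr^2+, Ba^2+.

All are in the same group with charge +2. Radius grows down the group as n (the outermost shell) increases.

Ba^2+ > Sr^2+ > Ca^2+ > Mg^2+ > Be^2+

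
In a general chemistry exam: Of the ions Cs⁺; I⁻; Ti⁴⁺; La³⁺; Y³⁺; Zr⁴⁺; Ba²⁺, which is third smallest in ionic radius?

Y³⁺

Tabulating Z and e⁻: Ti⁴⁺: 18 e⁻, Z=22, Zr⁴⁺: 36 e⁻, Z=40, Y³⁺: 36 e⁻, Z=39, La³⁺: 54 e⁻, Z=57, Ba²⁺: 54 e⁻, Z=56, Cs⁺: 54 e⁻, Z=55, I⁻: 54 e⁻, Z=53. Ti⁴⁺ < Zr⁴⁺ (same group, 1 shell fewer); Zr⁴⁺ < Y³⁺ (isoelectronic, higher Z=40 is smaller); Y³⁺ < La³⁺ (same group, 1 shell fewer); La³⁺ < Ba²⁺ (isoelectronic, higher Z=57 is smaller); Ba²⁺ < Cs⁺ (both 54 e⁻, Z=56>55); Cs⁺ < I⁻ (isoelectronic, higher Z=55 is smaller).
So the order is Ti⁴⁺ < Zr⁴⁺ < Y³⁺ < La³⁺ < Ba²⁺ < Cs⁺ < I⁻; the 3rd-smallest ion is Y³⁺.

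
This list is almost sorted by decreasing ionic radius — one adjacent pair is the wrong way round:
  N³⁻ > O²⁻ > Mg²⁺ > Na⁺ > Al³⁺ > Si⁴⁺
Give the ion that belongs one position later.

Scanning neighbour by neighbour, only Mg²⁺/Na⁺ violates a trend: they are isoelectronic (10 e⁻) and Mg has more protons than Na (12 vs 11), making Mg²⁺ smaller. That makes Mg²⁺ the one sitting a position early relative to where it belongs.

Mg²⁺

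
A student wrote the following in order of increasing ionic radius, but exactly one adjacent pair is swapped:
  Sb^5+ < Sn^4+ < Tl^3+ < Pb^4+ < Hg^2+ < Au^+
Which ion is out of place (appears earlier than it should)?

Tl^3+

Check each adjacent pair. Tl^3+ and Pb^4+ are reversed: Pb^4+ and Tl^3+ share 78 electrons; the higher nuclear charge on Pb (Z=82) contracts it more, so Pb^4+ < Tl^3+. No other neighbouring pair contradicts the periodic trends, so Tl^3+ is the ion listed too early.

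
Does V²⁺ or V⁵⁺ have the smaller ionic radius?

V⁵⁺

These are all V ions. Removing more electrons (higher positive charge) pulls the remaining electrons in closer, so V⁵⁺ is smallest and V²⁺ is largest.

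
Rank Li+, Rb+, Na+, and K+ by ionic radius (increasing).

Li+ < Na+ < K+ < Rb+

All are in the same group with charge +1. Radius grows down the group as n (the outermost shell) increases.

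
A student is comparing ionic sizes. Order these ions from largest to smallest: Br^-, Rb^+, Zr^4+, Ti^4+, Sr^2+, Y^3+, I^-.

I^- > Br^- > Rb^+ > Sr^2+ > Y^3+ > Zr^4+ > Ti^4+

Work out protons and electrons: Ti^4+ (Z=22, 18 e⁻), Zr^4+ (Z=40, 36 e⁻), Y^3+ (Z=39, 36 e⁻), Sr^2+ (Z=38, 36 e⁻), Rb^+ (Z=37, 36 e⁻), Br^- (Z=35, 36 e⁻), I^- (Z=53, 54 e⁻). Ti^4+ < Zr^4+ (same group, period 4 vs 5); Zr^4+ < Y^3+ (isoelectronic, higher Z=40 is smaller); Y^3+ < Sr^2+ (isoelectronic, higher Z=39 is smaller); Sr^2+ < Rb^+ (isoelectronic, higher Z=38 is smaller); Rb^+ < Br^- (isoelectronic, higher Z=37 is smaller); Br^- < I^- (same group, 1 shell fewer).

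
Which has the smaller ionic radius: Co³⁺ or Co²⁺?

Co³⁺

For a single element, ionic radius drops as positive charge rises — Co³⁺ < Co²⁺.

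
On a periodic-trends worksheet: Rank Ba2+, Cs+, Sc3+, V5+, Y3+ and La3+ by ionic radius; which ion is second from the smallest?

V5+ (Z=23, 18 e⁻), Sc3+ (Z=21, 18 e⁻), Y3+ (Z=39, 36 e⁻), La3+ (Z=57, 54 e⁻), Ba2+ (Z=56, 54 e⁻), Cs+ (Z=55, 54 e⁻). V5+ < Sc3+ (isoelectronic, higher Z=23 is smaller); Sc3+ < Y3+ (same group, 1 shell fewer); Y3+ < La3+ (same group, 1 shell fewer); La3+ < Ba2+ (isoelectronic, higher Z=57 is smaller); Ba2+ < Cs+ (both 54 e⁻, Z=56>55).
Ordering: V5+ < Sc3+ < Y3+ < La3+ < Ba2+ < Cs+. The second smallest is Sc3+.

Sc3+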